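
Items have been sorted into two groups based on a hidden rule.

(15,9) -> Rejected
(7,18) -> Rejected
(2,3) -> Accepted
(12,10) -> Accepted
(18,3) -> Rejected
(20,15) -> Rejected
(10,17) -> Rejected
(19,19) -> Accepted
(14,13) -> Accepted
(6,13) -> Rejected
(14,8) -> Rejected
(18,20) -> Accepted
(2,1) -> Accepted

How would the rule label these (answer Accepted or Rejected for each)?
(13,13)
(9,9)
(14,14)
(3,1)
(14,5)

Accepted, Accepted, Accepted, Accepted, Rejected

A rule that fits every label: |first − second| ≤ 2 — true of each 'Accepted' example, false of each 'Rejected' one.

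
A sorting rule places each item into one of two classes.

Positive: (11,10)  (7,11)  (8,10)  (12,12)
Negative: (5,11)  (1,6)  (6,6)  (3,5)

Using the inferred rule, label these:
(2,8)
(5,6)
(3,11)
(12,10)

The simplest hypothesis consistent with all the labels is: sum ≥ 18.
(2,8): 2+8 = 10, doesn't qualify → Negative.
(5,6): 5+6 = 11, doesn't qualify → Negative.
(3,11): 3+11 = 14, doesn't qualify → Negative.
(12,10): 12+10 = 22, meets the rule → Positive.

Negative, Negative, Negative, Positive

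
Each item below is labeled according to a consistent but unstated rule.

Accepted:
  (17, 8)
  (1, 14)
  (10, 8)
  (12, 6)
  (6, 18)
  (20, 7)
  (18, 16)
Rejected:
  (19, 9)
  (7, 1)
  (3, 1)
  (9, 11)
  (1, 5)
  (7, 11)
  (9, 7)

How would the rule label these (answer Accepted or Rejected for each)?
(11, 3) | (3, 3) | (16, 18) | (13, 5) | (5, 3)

Rejected, Rejected, Accepted, Rejected, Rejected

The rule appears to be: product is even.
(11, 3): 11·3 = 33 — doesn't match, so Rejected. (3, 3): 3·3 = 9 — doesn't match, so Rejected. (16, 18): 16·18 = 288 — satisfies this, so Accepted. (13, 5): 13·5 = 65 — doesn't match, so Rejected. (5, 3): 5·3 = 15 — doesn't match, so Rejected.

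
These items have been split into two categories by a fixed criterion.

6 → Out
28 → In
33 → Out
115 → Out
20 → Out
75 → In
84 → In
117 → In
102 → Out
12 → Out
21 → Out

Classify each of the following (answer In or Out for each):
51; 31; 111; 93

'In' ⟺ digit sum ≥ 8.
51: digit sum 5+1 = 6, fails this test → Out. 31: digit sum 3+1 = 4, fails this test → Out. 111: digit sum 1+1+1 = 3, fails this test → Out. 93: digit sum 9+3 = 12, matches → In.

Out, Out, Out, In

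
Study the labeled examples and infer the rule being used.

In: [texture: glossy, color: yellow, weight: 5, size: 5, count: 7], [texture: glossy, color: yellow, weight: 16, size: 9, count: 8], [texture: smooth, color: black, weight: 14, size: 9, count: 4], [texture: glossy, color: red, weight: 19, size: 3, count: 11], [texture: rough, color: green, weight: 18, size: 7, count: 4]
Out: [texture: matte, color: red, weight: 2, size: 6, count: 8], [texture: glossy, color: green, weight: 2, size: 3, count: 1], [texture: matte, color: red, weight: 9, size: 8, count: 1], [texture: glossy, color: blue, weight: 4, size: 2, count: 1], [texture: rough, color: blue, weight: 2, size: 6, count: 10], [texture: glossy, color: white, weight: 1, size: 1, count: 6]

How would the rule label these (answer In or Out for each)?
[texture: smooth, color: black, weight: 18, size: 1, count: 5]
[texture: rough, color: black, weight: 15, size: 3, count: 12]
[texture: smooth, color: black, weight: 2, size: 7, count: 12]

The simplest hypothesis consistent with all the labels is: count ≥ 4 AND weight ≥ 4.

In, In, Out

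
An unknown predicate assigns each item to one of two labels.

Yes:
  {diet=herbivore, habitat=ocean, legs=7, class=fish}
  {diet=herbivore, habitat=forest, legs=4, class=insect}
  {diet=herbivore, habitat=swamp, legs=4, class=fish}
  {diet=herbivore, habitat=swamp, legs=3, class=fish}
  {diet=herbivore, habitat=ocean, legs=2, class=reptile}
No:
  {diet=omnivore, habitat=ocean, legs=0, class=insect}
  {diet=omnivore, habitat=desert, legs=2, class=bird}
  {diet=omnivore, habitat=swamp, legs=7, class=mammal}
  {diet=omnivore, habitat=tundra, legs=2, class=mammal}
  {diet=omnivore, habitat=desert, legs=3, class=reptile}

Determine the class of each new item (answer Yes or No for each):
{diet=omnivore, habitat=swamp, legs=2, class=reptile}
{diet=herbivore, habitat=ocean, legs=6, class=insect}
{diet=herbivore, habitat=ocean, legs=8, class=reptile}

The classifier is using: diet is herbivore.
{diet=omnivore, habitat=swamp, legs=2, class=reptile} — diet is omnivore, hence No. {diet=herbivore, habitat=ocean, legs=6, class=insect} — diet is herbivore, hence Yes. {diet=herbivore, habitat=ocean, legs=8, class=reptile} — diet is herbivore, hence Yes.

No, Yes, Yes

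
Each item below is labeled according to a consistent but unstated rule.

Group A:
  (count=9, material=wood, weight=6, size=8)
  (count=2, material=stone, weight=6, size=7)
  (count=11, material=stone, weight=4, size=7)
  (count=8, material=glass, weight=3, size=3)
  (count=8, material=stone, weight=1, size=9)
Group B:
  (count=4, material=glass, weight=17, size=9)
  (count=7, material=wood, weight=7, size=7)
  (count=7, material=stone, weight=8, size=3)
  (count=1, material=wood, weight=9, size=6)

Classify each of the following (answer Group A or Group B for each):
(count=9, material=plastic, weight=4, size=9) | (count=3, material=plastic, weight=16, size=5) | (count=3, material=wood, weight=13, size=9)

The distinguishing property — weight ≤ 6 — holds for all the 'Group A' cases and none of the 'Group B' cases.
(count=9, material=plastic, weight=4, size=9) — weight = 4, hence Group A. (count=3, material=plastic, weight=16, size=5) — weight = 16, hence Group B. (count=3, material=wood, weight=13, size=9) — weight = 13, hence Group B.

Group A, Group B, Group B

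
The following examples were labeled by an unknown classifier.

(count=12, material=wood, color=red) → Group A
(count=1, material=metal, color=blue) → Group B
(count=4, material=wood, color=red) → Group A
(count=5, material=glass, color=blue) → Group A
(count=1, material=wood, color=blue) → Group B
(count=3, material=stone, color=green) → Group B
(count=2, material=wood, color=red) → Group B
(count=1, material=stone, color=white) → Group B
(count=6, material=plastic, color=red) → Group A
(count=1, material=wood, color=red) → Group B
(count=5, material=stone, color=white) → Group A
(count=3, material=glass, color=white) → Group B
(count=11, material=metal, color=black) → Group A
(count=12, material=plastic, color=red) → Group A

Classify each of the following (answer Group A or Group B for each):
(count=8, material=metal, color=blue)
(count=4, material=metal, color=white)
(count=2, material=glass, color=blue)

Group A, Group A, Group B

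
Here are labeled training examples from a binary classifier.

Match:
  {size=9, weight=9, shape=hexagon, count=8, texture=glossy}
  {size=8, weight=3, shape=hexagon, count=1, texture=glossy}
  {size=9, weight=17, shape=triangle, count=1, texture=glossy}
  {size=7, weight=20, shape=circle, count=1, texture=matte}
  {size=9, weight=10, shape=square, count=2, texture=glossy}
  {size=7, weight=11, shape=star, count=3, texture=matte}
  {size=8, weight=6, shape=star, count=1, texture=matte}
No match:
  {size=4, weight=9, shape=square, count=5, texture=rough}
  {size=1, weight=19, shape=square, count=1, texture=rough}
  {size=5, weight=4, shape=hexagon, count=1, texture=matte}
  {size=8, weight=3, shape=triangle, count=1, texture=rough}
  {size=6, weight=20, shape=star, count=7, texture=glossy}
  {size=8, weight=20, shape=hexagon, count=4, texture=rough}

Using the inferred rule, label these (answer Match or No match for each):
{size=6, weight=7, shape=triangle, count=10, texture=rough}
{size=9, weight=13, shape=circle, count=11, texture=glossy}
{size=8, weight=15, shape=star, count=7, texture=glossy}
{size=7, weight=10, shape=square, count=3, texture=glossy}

The simplest hypothesis consistent with all the labels is: texture is not rough AND size ≥ 7.
{size=6, weight=7, shape=triangle, count=10, texture=rough}: texture is rough, size = 6, does not satisfy this → No match.
{size=9, weight=13, shape=circle, count=11, texture=glossy}: texture is glossy, size = 9, fits → Match.
{size=8, weight=15, shape=star, count=7, texture=glossy}: texture is glossy, size = 8, fits → Match.
{size=7, weight=10, shape=square, count=3, texture=glossy}: texture is glossy, size = 7, fits → Match.

No match, Match, Match, Match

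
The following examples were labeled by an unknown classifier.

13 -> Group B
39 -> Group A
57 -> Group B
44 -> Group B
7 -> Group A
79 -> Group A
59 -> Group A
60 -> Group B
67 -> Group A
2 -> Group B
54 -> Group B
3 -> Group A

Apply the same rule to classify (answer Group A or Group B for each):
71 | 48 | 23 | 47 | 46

Group A, Group B, Group A, Group A, Group B

Checking candidate rules against both groups, what survives is: ≡ 3 (mod 4).
Group A: 71, since 71 mod 4 = 3. Group B: 48, since 48 mod 4 = 0. Group A: 23, since 23 mod 4 = 3. Group A: 47, since 47 mod 4 = 3. Group B: 46, since 46 mod 4 = 2.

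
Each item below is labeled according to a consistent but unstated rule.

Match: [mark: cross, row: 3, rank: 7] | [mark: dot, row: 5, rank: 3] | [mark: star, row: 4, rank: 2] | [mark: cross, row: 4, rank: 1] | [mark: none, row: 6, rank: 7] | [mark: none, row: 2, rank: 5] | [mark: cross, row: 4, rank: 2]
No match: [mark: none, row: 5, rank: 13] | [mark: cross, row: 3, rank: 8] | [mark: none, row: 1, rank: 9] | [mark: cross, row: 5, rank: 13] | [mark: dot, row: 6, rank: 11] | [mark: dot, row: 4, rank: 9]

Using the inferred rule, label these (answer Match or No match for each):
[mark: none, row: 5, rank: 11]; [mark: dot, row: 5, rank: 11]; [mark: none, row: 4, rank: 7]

No match, No match, Match

The rule appears to be: rank ≤ 7.
[mark: none, row: 5, rank: 11] → rank = 11 → No match. [mark: dot, row: 5, rank: 11] → rank = 11 → No match. [mark: none, row: 4, rank: 7] → rank = 7 → Match.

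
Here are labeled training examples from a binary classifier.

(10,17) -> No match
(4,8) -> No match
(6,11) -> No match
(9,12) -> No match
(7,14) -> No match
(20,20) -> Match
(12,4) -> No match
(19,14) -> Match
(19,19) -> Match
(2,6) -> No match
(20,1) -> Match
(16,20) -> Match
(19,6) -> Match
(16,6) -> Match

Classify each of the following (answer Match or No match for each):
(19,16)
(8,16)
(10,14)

Match, No match, No match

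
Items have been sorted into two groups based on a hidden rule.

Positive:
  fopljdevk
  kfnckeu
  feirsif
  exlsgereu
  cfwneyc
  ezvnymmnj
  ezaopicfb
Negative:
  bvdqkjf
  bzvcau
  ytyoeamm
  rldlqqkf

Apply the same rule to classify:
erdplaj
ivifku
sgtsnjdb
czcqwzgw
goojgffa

Positive, Negative, Negative, Negative, Negative

Every 'Positive' example satisfies: odd length AND contains 'e'. None of the 'Negative' examples do.
erdplaj → length 7, has 'e' → Positive. ivifku → length 6, no 'e' → Negative. sgtsnjdb → length 8, no 'e' → Negative. czcqwzgw → length 8, no 'e' → Negative. goojgffa → length 8, no 'e' → Negative.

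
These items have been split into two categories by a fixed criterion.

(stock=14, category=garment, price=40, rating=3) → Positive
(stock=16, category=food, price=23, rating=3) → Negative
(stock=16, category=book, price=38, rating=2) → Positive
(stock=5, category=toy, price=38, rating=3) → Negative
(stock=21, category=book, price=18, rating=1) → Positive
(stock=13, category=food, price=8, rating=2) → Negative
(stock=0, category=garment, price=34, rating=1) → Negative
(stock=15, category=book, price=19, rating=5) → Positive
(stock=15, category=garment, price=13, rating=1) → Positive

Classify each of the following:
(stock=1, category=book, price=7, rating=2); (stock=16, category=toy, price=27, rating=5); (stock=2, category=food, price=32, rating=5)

A rule that fits every label: stock ≥ 14 AND price ≠ 23 — true of each 'Positive' example, false of each 'Negative' one.

Negative, Positive, Negative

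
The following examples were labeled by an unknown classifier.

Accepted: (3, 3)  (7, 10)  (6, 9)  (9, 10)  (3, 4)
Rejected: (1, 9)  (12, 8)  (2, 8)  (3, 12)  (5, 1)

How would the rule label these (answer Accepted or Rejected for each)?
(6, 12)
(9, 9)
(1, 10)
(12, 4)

One predicate separates the groups cleanly: |first − second| ≤ 3.

Rejected, Accepted, Rejected, Rejected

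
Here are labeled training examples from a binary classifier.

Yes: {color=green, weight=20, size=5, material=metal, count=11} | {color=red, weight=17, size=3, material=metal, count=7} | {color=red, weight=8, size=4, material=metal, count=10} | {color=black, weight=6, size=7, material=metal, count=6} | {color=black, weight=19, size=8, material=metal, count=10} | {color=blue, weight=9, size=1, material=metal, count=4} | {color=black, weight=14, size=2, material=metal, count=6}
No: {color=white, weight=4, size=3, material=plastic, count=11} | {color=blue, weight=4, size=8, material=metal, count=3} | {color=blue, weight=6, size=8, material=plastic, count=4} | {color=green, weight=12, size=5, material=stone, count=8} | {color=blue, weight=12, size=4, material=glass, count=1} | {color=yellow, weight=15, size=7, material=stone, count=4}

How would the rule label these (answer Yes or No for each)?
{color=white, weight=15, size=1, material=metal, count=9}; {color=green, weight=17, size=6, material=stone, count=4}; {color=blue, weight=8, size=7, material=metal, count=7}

Yes, No, Yes

One predicate separates the groups cleanly: material is metal AND count ≥ 4.
{color=white, weight=15, size=1, material=metal, count=9} — material is metal, count = 9, hence Yes. {color=green, weight=17, size=6, material=stone, count=4} — material is stone, count = 4, hence No. {color=blue, weight=8, size=7, material=metal, count=7} — material is metal, count = 7, hence Yes.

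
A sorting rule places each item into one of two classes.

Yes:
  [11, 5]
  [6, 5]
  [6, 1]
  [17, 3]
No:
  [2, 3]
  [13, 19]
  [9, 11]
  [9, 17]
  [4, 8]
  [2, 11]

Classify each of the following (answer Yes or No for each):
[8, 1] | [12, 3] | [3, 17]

Every 'Yes' example satisfies: first > second. None of the 'No' examples do.
[8, 1] — 8 > 1, hence Yes.
[12, 3] — 12 > 3, hence Yes.
[3, 17] — 3 < 17, hence No.

Yes, Yes, No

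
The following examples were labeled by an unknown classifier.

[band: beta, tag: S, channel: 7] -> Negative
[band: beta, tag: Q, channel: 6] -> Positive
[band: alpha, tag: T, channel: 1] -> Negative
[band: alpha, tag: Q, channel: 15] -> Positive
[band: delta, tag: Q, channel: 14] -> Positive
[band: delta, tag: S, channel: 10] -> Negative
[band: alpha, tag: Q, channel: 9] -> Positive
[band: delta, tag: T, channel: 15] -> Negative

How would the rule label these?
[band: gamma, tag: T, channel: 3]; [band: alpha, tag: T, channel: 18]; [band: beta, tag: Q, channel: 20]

The classifier is using: tag is Q.
[band: gamma, tag: T, channel: 3]: tag is T, doesn't match → Negative. [band: alpha, tag: T, channel: 18]: tag is T, doesn't match → Negative. [band: beta, tag: Q, channel: 20]: tag is Q, has this property → Positive.

Negative, Negative, Positive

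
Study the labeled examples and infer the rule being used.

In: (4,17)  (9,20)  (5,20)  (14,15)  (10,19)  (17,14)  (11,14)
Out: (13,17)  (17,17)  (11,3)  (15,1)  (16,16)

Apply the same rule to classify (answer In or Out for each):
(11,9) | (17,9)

Out, Out

Looking at the examples, the only property every 'In' case has and every 'Out' case lacks is: sum is odd.
Out: (11,9), since 11+9 = 20. Out: (17,9), since 17+9 = 26.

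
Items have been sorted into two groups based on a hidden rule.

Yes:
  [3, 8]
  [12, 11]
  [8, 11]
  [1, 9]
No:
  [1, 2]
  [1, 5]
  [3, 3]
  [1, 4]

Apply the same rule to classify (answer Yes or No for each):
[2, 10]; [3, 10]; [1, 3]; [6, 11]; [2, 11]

The pattern is that an item is 'Yes' exactly when: sum ≥ 10.
[2, 10]: 2+10 = 12, meets the rule → Yes. [3, 10]: 3+10 = 13, meets the rule → Yes. [1, 3]: 1+3 = 4, does not satisfy this → No. [6, 11]: 6+11 = 17, meets the rule → Yes. [2, 11]: 2+11 = 13, meets the rule → Yes.

Yes, Yes, No, Yes, Yes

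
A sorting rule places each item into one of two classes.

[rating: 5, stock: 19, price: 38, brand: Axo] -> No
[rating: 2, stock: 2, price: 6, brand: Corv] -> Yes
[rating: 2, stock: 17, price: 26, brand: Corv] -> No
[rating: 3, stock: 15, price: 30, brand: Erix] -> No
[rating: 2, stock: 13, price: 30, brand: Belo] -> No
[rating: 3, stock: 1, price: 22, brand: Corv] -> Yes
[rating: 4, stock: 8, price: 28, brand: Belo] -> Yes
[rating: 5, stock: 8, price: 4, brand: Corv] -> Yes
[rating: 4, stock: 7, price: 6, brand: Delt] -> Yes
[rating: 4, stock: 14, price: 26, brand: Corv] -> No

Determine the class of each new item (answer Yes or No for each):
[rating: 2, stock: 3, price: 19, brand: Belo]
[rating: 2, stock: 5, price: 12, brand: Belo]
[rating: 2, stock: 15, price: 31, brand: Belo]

The rule appears to be: stock ≤ 8.
[rating: 2, stock: 3, price: 19, brand: Belo] → stock = 3 → Yes. [rating: 2, stock: 5, price: 12, brand: Belo] → stock = 5 → Yes. [rating: 2, stock: 15, price: 31, brand: Belo] → stock = 15 → No.

Yes, Yes, No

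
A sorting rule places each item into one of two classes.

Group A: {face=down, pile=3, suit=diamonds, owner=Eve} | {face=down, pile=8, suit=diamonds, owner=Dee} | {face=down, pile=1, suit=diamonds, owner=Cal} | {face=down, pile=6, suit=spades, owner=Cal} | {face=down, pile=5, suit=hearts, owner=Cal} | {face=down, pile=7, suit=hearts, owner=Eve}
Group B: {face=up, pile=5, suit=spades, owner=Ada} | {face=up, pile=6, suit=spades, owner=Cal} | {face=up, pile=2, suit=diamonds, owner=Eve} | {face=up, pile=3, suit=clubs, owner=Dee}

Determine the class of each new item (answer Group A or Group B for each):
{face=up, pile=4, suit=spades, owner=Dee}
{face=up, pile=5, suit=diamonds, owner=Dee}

Looking at the examples, the only property every 'Group A' case has and every 'Group B' case lacks is: face is down.
{face=up, pile=4, suit=spades, owner=Dee}: face is up — does not fit, so Group B. {face=up, pile=5, suit=diamonds, owner=Dee}: face is up — does not fit, so Group B.

Group B, Group B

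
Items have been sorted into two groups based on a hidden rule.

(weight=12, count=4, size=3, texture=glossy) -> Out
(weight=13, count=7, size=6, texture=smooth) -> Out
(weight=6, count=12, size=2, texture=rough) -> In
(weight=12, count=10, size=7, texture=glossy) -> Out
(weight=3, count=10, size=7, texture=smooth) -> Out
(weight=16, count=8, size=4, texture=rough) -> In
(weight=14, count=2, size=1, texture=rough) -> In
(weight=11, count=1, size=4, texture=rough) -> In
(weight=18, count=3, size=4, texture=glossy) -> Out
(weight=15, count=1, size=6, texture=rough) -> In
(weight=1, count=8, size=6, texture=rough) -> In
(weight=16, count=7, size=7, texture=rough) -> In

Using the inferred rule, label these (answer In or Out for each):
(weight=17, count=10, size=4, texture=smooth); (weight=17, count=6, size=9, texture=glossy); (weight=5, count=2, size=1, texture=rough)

The rule appears to be: texture is rough.
(weight=17, count=10, size=4, texture=smooth) → texture is smooth → Out.
(weight=17, count=6, size=9, texture=glossy) → texture is glossy → Out.
(weight=5, count=2, size=1, texture=rough) → texture is rough → In.

Out, Out, In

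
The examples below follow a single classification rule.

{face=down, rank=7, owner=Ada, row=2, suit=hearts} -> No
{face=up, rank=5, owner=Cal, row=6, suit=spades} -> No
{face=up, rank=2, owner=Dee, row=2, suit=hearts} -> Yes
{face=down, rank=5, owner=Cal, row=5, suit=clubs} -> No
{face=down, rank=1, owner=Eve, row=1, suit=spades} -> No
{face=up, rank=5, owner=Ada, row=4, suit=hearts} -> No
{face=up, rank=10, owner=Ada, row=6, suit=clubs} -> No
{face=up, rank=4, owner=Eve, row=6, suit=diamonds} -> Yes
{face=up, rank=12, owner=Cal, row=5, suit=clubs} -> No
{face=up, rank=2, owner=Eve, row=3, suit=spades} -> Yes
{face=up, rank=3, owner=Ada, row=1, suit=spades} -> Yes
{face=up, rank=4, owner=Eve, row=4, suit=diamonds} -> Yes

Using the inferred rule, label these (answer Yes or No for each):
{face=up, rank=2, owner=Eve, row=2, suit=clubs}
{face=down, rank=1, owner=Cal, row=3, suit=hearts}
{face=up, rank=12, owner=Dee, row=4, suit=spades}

Rule: face is up AND rank ≤ 4. This holds for each 'Yes' example and fails for each 'No' one.
{face=up, rank=2, owner=Eve, row=2, suit=clubs} — face is up, rank = 2, hence Yes.
{face=down, rank=1, owner=Cal, row=3, suit=hearts} — face is down, rank = 1, hence No.
{face=up, rank=12, owner=Dee, row=4, suit=spades} — face is up, rank = 12, hence No.

Yes, No, No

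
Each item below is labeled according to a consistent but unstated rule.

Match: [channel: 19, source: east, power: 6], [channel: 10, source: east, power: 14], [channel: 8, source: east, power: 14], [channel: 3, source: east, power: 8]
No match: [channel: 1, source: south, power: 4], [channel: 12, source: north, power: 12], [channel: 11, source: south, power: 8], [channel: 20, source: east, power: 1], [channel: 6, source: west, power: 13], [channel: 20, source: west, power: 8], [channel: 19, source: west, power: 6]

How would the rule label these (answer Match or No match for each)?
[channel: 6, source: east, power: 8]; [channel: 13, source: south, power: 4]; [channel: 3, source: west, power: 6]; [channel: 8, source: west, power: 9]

Match, No match, No match, No match

'Match' ⟺ source is east AND power ≥ 4.
[channel: 6, source: east, power: 8]: source is east, power = 8, passes → Match. [channel: 13, source: south, power: 4]: source is south, power = 4, fails the rule → No match. [channel: 3, source: west, power: 6]: source is west, power = 6, fails the rule → No match. [channel: 8, source: west, power: 9]: source is west, power = 9, fails the rule → No match.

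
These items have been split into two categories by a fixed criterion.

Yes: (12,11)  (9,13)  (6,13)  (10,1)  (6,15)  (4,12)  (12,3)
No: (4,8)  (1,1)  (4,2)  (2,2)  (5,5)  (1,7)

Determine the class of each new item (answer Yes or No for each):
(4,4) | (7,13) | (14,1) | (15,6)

No, Yes, Yes, Yes

The classifier is using: max ≥ 9.
No: (4,4), since max 4.
Yes: (7,13), since max 13.
Yes: (14,1), since max 14.
Yes: (15,6), since max 15.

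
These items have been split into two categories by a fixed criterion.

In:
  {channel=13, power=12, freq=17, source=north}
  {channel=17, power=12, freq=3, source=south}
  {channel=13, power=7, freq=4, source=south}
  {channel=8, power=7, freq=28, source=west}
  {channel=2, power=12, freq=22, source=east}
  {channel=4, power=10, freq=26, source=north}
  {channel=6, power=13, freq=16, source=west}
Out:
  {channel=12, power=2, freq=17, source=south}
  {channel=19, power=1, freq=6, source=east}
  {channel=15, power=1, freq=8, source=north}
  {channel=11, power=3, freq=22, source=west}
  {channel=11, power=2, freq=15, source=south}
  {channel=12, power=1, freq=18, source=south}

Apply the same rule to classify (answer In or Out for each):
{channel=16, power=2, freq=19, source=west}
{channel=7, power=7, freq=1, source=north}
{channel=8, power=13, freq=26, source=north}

Out, In, In

All 'In' examples share one property — power ≥ 7 — and every 'Out' example lacks it.
Out: {channel=16, power=2, freq=19, source=west}, since power = 2.
In: {channel=7, power=7, freq=1, source=north}, since power = 7.
In: {channel=8, power=13, freq=26, source=north}, since power = 13.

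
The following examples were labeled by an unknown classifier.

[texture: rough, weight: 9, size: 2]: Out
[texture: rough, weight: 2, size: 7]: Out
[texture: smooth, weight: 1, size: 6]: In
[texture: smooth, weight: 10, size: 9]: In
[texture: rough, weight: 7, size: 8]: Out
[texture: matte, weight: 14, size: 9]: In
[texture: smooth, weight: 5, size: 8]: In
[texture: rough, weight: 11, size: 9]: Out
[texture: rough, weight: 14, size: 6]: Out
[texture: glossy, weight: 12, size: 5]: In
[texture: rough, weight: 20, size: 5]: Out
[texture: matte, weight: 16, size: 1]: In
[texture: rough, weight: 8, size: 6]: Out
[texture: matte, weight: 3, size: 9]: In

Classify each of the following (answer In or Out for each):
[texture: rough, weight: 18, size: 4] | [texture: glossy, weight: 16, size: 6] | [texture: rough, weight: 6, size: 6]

Out, In, Out

The pattern is that an item is 'In' exactly when: texture is not rough.
[texture: rough, weight: 18, size: 4]: Out (texture is rough).
[texture: glossy, weight: 16, size: 6]: In (texture is glossy).
[texture: rough, weight: 6, size: 6]: Out (texture is rough).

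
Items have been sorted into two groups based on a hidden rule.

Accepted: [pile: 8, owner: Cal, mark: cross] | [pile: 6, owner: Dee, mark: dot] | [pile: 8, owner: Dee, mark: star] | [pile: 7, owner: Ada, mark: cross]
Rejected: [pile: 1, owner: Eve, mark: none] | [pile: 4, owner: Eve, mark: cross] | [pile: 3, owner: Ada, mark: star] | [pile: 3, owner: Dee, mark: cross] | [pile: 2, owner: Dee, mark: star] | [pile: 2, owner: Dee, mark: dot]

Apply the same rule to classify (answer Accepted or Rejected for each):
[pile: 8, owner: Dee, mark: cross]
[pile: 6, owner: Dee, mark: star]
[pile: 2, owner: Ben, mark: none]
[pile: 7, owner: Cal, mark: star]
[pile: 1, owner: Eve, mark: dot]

Accepted, Accepted, Rejected, Accepted, Rejected

The common property of the 'Accepted' items is: pile ≥ 6. No 'Rejected' item has it.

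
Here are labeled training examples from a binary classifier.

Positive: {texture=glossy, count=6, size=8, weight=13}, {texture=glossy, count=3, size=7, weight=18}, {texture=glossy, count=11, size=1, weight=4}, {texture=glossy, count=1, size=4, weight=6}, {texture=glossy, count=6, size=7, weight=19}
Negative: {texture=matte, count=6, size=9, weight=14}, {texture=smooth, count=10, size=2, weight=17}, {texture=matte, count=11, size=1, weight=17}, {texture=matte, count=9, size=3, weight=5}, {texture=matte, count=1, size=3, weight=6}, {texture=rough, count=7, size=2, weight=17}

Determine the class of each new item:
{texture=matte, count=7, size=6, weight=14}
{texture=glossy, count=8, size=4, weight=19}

Negative, Positive

A rule that fits every label: texture is glossy — true of each 'Positive' example, false of each 'Negative' one.
{texture=matte, count=7, size=6, weight=14} — texture is matte, hence Negative. {texture=glossy, count=8, size=4, weight=19} — texture is glossy, hence Positive.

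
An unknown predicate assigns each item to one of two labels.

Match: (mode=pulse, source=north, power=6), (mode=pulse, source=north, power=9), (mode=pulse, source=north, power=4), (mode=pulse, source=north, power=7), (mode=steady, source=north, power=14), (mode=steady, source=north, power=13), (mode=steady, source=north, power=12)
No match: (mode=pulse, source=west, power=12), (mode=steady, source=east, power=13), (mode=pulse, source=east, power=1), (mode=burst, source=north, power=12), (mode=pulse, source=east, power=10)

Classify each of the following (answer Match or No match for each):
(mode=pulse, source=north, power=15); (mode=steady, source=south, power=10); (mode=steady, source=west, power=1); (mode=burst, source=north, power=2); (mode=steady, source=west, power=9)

Match, No match, No match, No match, No match

The pattern is that an item is 'Match' exactly when: source is north AND mode is not burst.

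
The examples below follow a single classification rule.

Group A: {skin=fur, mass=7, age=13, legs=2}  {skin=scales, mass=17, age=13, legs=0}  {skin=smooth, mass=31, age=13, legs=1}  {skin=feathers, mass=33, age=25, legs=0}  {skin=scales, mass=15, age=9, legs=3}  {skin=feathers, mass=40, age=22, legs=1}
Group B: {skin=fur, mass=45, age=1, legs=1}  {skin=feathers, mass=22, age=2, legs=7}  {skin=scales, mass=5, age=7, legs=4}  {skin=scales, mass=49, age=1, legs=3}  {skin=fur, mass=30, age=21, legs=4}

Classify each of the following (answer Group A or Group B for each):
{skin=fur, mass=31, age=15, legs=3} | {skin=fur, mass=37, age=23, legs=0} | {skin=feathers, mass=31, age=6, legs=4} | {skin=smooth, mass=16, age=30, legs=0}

Group A, Group A, Group B, Group A

Rule: legs ≤ 3 AND age ≥ 2. This holds for each 'Group A' example and fails for each 'Group B' one.
Group A: {skin=fur, mass=31, age=15, legs=3}, since legs = 3, age = 15.
Group A: {skin=fur, mass=37, age=23, legs=0}, since legs = 0, age = 23.
Group B: {skin=feathers, mass=31, age=6, legs=4}, since legs = 4, age = 6.
Group A: {skin=smooth, mass=16, age=30, legs=0}, since legs = 0, age = 30.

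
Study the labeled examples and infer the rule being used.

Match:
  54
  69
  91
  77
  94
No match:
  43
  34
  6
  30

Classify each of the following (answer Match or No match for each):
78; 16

All 'Match' examples share one property — at least 54 — and every 'No match' example lacks it.
78: 78 ≥ 54 — matches, so Match.
16: 16 < 54 — does not fit, so No match.

Match, No match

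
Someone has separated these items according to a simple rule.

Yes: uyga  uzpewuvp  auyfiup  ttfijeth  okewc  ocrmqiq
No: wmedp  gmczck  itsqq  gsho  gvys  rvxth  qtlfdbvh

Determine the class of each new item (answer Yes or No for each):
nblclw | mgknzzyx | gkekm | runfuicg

No, No, No, Yes

The distinguishing property — has ≥ 2 vowels — holds for all the 'Yes' cases and none of the 'No' cases.
nblclw — 0 vowels, hence No.
mgknzzyx — 0 vowels, hence No.
gkekm — 1 vowel, hence No.
runfuicg — 3 vowels, hence Yes.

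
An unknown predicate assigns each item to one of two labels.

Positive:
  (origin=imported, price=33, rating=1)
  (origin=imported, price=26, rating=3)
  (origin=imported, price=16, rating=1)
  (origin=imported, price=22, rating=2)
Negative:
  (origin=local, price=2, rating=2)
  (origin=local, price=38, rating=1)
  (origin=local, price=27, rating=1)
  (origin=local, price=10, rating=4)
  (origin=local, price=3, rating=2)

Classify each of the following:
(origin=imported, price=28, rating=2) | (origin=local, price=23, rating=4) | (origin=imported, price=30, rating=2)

Positive, Negative, Positive

The simplest hypothesis consistent with all the labels is: origin is imported.
(origin=imported, price=28, rating=2) — origin is imported, hence Positive. (origin=local, price=23, rating=4) — origin is local, hence Negative. (origin=imported, price=30, rating=2) — origin is imported, hence Positive.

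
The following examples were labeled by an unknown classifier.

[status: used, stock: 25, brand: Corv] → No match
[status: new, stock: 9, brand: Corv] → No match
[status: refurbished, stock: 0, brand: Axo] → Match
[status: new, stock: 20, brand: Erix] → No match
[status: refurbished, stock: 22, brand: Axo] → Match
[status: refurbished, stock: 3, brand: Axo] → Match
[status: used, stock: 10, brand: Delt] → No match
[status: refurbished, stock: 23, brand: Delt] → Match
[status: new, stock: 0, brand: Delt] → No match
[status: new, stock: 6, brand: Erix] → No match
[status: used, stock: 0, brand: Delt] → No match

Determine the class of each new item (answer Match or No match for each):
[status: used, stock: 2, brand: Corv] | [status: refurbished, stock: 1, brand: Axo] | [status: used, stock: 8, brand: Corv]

A rule that fits every label: status is refurbished — true of each 'Match' example, false of each 'No match' one.
[status: used, stock: 2, brand: Corv]: status is used — doesn't qualify, so No match.
[status: refurbished, stock: 1, brand: Axo]: status is refurbished — has this property, so Match.
[status: used, stock: 8, brand: Corv]: status is used — doesn't qualify, so No match.

No match, Match, No match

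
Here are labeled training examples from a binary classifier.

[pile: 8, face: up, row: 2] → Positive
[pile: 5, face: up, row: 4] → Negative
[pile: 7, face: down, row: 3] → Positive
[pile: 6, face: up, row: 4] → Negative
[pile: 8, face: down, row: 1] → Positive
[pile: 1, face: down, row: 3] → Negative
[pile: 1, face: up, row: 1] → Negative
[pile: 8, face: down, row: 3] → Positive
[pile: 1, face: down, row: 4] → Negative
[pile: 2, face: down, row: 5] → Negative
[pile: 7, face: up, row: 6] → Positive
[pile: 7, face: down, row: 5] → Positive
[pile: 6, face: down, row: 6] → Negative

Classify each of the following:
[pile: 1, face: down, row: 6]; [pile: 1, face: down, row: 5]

Negative, Negative

All 'Positive' examples share one property — pile ≥ 7 — and every 'Negative' example lacks it.
[pile: 1, face: down, row: 6]: pile = 1 — lacks this property, so Negative.
[pile: 1, face: down, row: 5]: pile = 1 — lacks this property, so Negative.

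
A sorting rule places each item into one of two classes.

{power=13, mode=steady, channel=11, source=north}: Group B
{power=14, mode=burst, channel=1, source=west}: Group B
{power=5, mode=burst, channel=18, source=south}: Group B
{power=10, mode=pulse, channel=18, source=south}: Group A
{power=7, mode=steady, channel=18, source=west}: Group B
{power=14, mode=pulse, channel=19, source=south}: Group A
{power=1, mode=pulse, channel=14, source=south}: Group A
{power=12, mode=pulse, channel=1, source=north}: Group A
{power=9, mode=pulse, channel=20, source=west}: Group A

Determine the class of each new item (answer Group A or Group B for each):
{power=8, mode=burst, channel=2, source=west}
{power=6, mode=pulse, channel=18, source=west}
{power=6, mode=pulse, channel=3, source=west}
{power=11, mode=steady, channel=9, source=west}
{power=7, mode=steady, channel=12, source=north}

Group B, Group A, Group A, Group B, Group B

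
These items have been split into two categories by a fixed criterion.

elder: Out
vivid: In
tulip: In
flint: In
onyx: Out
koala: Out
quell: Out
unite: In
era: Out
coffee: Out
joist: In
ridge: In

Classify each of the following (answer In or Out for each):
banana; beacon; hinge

'In' ⟺ contains 'i'.

Out, Out, In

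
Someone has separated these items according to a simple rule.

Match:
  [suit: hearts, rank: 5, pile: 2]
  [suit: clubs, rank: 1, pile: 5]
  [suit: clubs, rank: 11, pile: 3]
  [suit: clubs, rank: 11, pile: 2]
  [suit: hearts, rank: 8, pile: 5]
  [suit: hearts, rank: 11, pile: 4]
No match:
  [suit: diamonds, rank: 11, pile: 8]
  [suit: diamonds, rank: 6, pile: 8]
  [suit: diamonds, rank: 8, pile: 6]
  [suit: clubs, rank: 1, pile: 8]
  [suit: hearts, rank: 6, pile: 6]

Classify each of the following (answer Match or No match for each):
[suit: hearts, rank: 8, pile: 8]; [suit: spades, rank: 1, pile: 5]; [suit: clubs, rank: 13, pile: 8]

All 'Match' examples share one property — pile ≤ 5 — and every 'No match' example lacks it.
[suit: hearts, rank: 8, pile: 8] → pile = 8 → No match.
[suit: spades, rank: 1, pile: 5] → pile = 5 → Match.
[suit: clubs, rank: 13, pile: 8] → pile = 8 → No match.

No match, Match, No match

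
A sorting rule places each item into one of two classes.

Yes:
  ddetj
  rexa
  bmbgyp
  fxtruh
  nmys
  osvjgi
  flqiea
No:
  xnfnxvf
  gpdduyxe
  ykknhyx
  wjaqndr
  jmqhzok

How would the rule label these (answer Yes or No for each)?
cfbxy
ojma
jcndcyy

Yes, Yes, No

The classifier is using: length ≤ 6.
cfbxy: Yes (length 5). ojma: Yes (length 4). jcndcyy: No (length 7).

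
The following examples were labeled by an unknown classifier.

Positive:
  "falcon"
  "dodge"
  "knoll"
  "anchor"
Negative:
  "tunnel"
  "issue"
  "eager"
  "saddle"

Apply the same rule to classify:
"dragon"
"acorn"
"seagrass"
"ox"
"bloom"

Positive, Positive, Negative, Positive, Positive

Checking candidate rules against both groups, what survives is: contains 'o'.
"dragon" → has 'o' → Positive.
"acorn" → has 'o' → Positive.
"seagrass" → no 'o' → Negative.
"ox" → has 'o' → Positive.
"bloom" → has 'o' → Positive.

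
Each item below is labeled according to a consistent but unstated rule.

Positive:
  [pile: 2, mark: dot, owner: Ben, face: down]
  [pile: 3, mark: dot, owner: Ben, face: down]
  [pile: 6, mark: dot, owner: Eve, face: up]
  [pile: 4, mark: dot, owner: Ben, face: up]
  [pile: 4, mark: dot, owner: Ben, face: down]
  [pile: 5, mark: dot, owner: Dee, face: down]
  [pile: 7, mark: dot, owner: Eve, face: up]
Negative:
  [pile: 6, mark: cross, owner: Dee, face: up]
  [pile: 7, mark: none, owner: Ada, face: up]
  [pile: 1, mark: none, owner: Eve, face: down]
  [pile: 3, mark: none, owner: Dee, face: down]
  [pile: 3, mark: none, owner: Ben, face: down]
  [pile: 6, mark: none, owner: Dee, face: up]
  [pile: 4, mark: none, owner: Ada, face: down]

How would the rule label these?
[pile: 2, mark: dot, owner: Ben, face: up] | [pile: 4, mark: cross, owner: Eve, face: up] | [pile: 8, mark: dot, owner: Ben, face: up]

Positive, Negative, Positive

Rule: mark is dot. This holds for each 'Positive' example and fails for each 'Negative' one.
[pile: 2, mark: dot, owner: Ben, face: up]: mark is dot, fits → Positive. [pile: 4, mark: cross, owner: Eve, face: up]: mark is cross, fails this test → Negative. [pile: 8, mark: dot, owner: Ben, face: up]: mark is dot, fits → Positive.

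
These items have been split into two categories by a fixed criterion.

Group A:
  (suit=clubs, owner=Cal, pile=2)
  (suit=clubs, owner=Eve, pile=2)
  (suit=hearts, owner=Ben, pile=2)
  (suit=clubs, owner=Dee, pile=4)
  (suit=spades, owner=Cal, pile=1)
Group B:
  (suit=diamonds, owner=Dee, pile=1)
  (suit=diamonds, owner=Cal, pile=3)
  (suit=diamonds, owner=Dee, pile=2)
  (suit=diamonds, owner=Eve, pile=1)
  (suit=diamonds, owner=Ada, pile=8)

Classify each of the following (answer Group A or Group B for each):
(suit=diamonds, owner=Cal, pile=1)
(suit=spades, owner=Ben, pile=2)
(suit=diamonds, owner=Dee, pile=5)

One predicate separates the groups cleanly: suit is not diamonds.
(suit=diamonds, owner=Cal, pile=1): suit is diamonds, doesn't match → Group B.
(suit=spades, owner=Ben, pile=2): suit is spades, matches → Group A.
(suit=diamonds, owner=Dee, pile=5): suit is diamonds, doesn't match → Group B.

Group B, Group A, Group B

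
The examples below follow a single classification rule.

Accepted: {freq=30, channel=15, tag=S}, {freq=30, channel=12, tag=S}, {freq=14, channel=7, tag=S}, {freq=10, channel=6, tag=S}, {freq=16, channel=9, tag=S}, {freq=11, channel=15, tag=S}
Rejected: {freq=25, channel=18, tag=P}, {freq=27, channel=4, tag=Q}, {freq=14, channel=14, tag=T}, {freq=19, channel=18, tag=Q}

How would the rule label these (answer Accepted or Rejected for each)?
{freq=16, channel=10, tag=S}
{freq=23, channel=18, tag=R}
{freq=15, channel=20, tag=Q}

Accepted, Rejected, Rejected

The pattern is that an item is 'Accepted' exactly when: tag is S.
{freq=16, channel=10, tag=S}: tag is S, qualifies → Accepted. {freq=23, channel=18, tag=R}: tag is R, lacks this property → Rejected. {freq=15, channel=20, tag=Q}: tag is Q, lacks this property → Rejected.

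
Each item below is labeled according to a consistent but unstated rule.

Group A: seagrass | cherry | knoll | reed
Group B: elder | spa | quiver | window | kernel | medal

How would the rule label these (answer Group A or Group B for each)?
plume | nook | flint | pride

A rule that fits every label: has a double letter — true of each 'Group A' example, false of each 'Group B' one.
plume: no doubled letter, does not satisfy this → Group B.
nook: 'oo' doubled, qualifies → Group A.
flint: no doubled letter, does not satisfy this → Group B.
pride: no doubled letter, does not satisfy this → Group B.

Group B, Group A, Group B, Group B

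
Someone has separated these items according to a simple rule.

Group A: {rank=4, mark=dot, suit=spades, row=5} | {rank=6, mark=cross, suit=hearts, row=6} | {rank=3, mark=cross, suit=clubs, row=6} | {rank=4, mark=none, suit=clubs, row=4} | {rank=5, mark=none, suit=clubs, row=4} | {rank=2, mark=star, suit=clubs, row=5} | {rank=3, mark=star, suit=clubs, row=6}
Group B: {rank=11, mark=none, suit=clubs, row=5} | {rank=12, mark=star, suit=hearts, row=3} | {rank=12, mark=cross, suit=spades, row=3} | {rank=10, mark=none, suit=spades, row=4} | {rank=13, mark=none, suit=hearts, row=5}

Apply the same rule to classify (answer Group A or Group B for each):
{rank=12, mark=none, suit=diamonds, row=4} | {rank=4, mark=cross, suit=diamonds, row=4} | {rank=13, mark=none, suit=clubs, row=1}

The common property of the 'Group A' items is: rank ≤ 6. No 'Group B' item has it.
{rank=12, mark=none, suit=diamonds, row=4} → rank = 12 → Group B. {rank=4, mark=cross, suit=diamonds, row=4} → rank = 4 → Group A. {rank=13, mark=none, suit=clubs, row=1} → rank = 13 → Group B.

Group B, Group A, Group B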